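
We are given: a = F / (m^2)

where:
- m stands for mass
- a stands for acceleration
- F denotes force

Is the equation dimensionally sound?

No

m (mass) has dimensions [M].
a (acceleration) has dimensions [L T^-2].
F (force) has dimensions [L M T^-2].

Left side: [L T^-2]
Right side: [L M^-1 T^-2]

The two sides have different dimensions, so the equation is NOT dimensionally consistent.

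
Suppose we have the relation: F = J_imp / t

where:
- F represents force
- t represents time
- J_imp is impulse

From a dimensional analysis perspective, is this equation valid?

Yes

F (force) has dimensions [L M T^-2].
t (time) has dimensions [T].
J_imp (impulse) has dimensions [L M T^-1].

Left side: [L M T^-2]
Right side: [L M T^-2]

Both sides have the same dimensions, so the equation is dimensionally consistent.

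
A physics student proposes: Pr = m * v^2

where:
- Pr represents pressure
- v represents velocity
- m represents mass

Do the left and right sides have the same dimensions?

No

Pr (pressure) has dimensions [L^-1 M T^-2].
v (velocity) has dimensions [L T^-1].
m (mass) has dimensions [M].

Left side: [L^-1 M T^-2]
Right side: [L^2 M T^-2]

The two sides have different dimensions, so the equation is NOT dimensionally consistent.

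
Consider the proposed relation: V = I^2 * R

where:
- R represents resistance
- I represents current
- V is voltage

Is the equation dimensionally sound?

No

R (resistance) has dimensions [I^-2 L^2 M T^-3].
I (current) has dimensions [I].
V (voltage) has dimensions [I^-1 L^2 M T^-3].

Left side: [I^-1 L^2 M T^-3]
Right side: [L^2 M T^-3]

The two sides have different dimensions, so the equation is NOT dimensionally consistent.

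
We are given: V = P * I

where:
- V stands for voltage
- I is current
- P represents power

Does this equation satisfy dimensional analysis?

No

V (voltage) has dimensions [I^-1 L^2 M T^-3].
I (current) has dimensions [I].
P (power) has dimensions [L^2 M T^-3].

Left side: [I^-1 L^2 M T^-3]
Right side: [I L^2 M T^-3]

The two sides have different dimensions, so the equation is NOT dimensionally consistent.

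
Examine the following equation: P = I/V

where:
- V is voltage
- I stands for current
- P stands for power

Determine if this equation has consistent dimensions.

No

V (voltage) has dimensions [I^-1 L^2 M T^-3].
I (current) has dimensions [I].
P (power) has dimensions [L^2 M T^-3].

Left side: [L^2 M T^-3]
Right side: [I^2 L^-2 M^-1 T^3]

The two sides have different dimensions, so the equation is NOT dimensionally consistent.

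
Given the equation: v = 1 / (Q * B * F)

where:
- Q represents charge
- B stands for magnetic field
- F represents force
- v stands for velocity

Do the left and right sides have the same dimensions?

No

Q (charge) has dimensions [I T].
B (magnetic field) has dimensions [I^-1 M T^-2].
F (force) has dimensions [L M T^-2].
v (velocity) has dimensions [L T^-1].

Left side: [L T^-1]
Right side: [L^-1 M^-2 T^3]

The two sides have different dimensions, so the equation is NOT dimensionally consistent.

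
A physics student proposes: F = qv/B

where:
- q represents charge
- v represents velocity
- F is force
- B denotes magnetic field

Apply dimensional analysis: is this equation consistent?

No

q (charge) has dimensions [I T].
v (velocity) has dimensions [L T^-1].
F (force) has dimensions [L M T^-2].
B (magnetic field) has dimensions [I^-1 M T^-2].

Left side: [L M T^-2]
Right side: [I^2 L M^-1 T^2]

The two sides have different dimensions, so the equation is NOT dimensionally consistent.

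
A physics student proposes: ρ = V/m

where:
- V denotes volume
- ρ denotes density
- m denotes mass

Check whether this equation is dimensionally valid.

No

V (volume) has dimensions [L^3].
ρ (density) has dimensions [L^-3 M].
m (mass) has dimensions [M].

Left side: [L^-3 M]
Right side: [L^3 M^-1]

The two sides have different dimensions, so the equation is NOT dimensionally consistent.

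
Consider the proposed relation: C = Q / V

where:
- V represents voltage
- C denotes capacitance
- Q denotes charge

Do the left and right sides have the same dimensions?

Yes

V (voltage) has dimensions [I^-1 L^2 M T^-3].
C (capacitance) has dimensions [I^2 L^-2 M^-1 T^4].
Q (charge) has dimensions [I T].

Left side: [I^2 L^-2 M^-1 T^4]
Right side: [I^2 L^-2 M^-1 T^4]

Both sides have the same dimensions, so the equation is dimensionally consistent.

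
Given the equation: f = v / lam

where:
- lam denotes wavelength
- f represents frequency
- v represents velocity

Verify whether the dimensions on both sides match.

Yes

lam (wavelength) has dimensions [L].
f (frequency) has dimensions [T^-1].
v (velocity) has dimensions [L T^-1].

Left side: [T^-1]
Right side: [T^-1]

Both sides have the same dimensions, so the equation is dimensionally consistent.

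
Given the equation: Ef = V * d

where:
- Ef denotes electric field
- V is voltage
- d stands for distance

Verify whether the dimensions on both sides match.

No

Ef (electric field) has dimensions [I^-1 L M T^-3].
V (voltage) has dimensions [I^-1 L^2 M T^-3].
d (distance) has dimensions [L].

Left side: [I^-1 L M T^-3]
Right side: [I^-1 L^3 M T^-3]

The two sides have different dimensions, so the equation is NOT dimensionally consistent.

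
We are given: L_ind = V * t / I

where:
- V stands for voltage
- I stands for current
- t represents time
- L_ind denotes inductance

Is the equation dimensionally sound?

Yes

V (voltage) has dimensions [I^-1 L^2 M T^-3].
I (current) has dimensions [I].
t (time) has dimensions [T].
L_ind (inductance) has dimensions [I^-2 L^2 M T^-2].

Left side: [I^-2 L^2 M T^-2]
Right side: [I^-2 L^2 M T^-2]

Both sides have the same dimensions, so the equation is dimensionally consistent.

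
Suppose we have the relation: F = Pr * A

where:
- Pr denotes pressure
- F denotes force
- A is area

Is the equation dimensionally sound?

Yes

Pr (pressure) has dimensions [L^-1 M T^-2].
F (force) has dimensions [L M T^-2].
A (area) has dimensions [L^2].

Left side: [L M T^-2]
Right side: [L M T^-2]

Both sides have the same dimensions, so the equation is dimensionally consistent.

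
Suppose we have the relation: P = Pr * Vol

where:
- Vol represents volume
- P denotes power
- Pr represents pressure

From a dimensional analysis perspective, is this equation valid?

No

Vol (volume) has dimensions [L^3].
P (power) has dimensions [L^2 M T^-3].
Pr (pressure) has dimensions [L^-1 M T^-2].

Left side: [L^2 M T^-3]
Right side: [L^2 M T^-2]

The two sides have different dimensions, so the equation is NOT dimensionally consistent.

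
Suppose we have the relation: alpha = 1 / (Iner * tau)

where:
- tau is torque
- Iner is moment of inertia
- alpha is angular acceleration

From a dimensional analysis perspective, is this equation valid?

No

tau (torque) has dimensions [L^2 M T^-2].
Iner (moment of inertia) has dimensions [L^2 M].
alpha (angular acceleration) has dimensions [T^-2].

Left side: [T^-2]
Right side: [L^-4 M^-2 T^2]

The two sides have different dimensions, so the equation is NOT dimensionally consistent.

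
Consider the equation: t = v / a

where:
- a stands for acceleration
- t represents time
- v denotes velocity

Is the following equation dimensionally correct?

Yes

a (acceleration) has dimensions [L T^-2].
t (time) has dimensions [T].
v (velocity) has dimensions [L T^-1].

Left side: [T]
Right side: [T]

Both sides have the same dimensions, so the equation is dimensionally consistent.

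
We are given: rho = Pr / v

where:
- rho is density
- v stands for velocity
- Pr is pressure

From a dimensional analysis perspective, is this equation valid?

No

rho (density) has dimensions [L^-3 M].
v (velocity) has dimensions [L T^-1].
Pr (pressure) has dimensions [L^-1 M T^-2].

Left side: [L^-3 M]
Right side: [L^-2 M T^-1]

The two sides have different dimensions, so the equation is NOT dimensionally consistent.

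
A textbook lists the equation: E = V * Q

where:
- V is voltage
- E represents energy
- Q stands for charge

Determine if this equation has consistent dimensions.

Yes

V (voltage) has dimensions [I^-1 L^2 M T^-3].
E (energy) has dimensions [L^2 M T^-2].
Q (charge) has dimensions [I T].

Left side: [L^2 M T^-2]
Right side: [L^2 M T^-2]

Both sides have the same dimensions, so the equation is dimensionally consistent.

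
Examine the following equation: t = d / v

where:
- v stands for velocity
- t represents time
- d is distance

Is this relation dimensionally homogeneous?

Yes

v (velocity) has dimensions [L T^-1].
t (time) has dimensions [T].
d (distance) has dimensions [L].

Left side: [T]
Right side: [T]

Both sides have the same dimensions, so the equation is dimensionally consistent.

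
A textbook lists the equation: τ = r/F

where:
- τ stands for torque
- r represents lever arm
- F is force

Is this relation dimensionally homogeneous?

No

τ (torque) has dimensions [L^2 M T^-2].
r (lever arm) has dimensions [L].
F (force) has dimensions [L M T^-2].

Left side: [L^2 M T^-2]
Right side: [M^-1 T^2]

The two sides have different dimensions, so the equation is NOT dimensionally consistent.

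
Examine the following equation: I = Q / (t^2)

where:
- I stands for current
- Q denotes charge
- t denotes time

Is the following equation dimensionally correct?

No

I (current) has dimensions [I].
Q (charge) has dimensions [I T].
t (time) has dimensions [T].

Left side: [I]
Right side: [I T^-1]

The two sides have different dimensions, so the equation is NOT dimensionally consistent.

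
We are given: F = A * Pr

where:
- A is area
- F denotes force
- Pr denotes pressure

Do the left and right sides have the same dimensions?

Yes

A (area) has dimensions [L^2].
F (force) has dimensions [L M T^-2].
Pr (pressure) has dimensions [L^-1 M T^-2].

Left side: [L M T^-2]
Right side: [L M T^-2]

Both sides have the same dimensions, so the equation is dimensionally consistent.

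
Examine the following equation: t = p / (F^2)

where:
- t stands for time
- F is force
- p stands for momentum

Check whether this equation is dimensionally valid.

No

t (time) has dimensions [T].
F (force) has dimensions [L M T^-2].
p (momentum) has dimensions [L M T^-1].

Left side: [T]
Right side: [L^-1 M^-1 T^3]

The two sides have different dimensions, so the equation is NOT dimensionally consistent.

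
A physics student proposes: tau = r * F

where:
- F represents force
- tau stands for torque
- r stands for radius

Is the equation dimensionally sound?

Yes

F (force) has dimensions [L M T^-2].
tau (torque) has dimensions [L^2 M T^-2].
r (radius) has dimensions [L].

Left side: [L^2 M T^-2]
Right side: [L^2 M T^-2]

Both sides have the same dimensions, so the equation is dimensionally consistent.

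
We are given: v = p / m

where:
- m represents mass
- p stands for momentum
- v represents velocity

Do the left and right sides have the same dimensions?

Yes

m (mass) has dimensions [M].
p (momentum) has dimensions [L M T^-1].
v (velocity) has dimensions [L T^-1].

Left side: [L T^-1]
Right side: [L T^-1]

Both sides have the same dimensions, so the equation is dimensionally consistent.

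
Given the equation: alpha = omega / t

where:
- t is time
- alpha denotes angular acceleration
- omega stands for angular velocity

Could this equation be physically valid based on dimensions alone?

Yes

t (time) has dimensions [T].
alpha (angular acceleration) has dimensions [T^-2].
omega (angular velocity) has dimensions [T^-1].

Left side: [T^-2]
Right side: [T^-2]

Both sides have the same dimensions, so the equation is dimensionally consistent.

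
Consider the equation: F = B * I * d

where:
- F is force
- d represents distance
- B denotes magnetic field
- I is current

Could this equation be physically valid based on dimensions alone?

Yes

F (force) has dimensions [L M T^-2].
d (distance) has dimensions [L].
B (magnetic field) has dimensions [I^-1 M T^-2].
I (current) has dimensions [I].

Left side: [L M T^-2]
Right side: [L M T^-2]

Both sides have the same dimensions, so the equation is dimensionally consistent.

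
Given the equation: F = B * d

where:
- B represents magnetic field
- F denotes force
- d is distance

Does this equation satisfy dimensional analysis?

No

B (magnetic field) has dimensions [I^-1 M T^-2].
F (force) has dimensions [L M T^-2].
d (distance) has dimensions [L].

Left side: [L M T^-2]
Right side: [I^-1 L M T^-2]

The two sides have different dimensions, so the equation is NOT dimensionally consistent.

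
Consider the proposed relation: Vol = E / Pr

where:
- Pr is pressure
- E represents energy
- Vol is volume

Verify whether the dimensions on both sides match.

Yes

Pr (pressure) has dimensions [L^-1 M T^-2].
E (energy) has dimensions [L^2 M T^-2].
Vol (volume) has dimensions [L^3].

Left side: [L^3]
Right side: [L^3]

Both sides have the same dimensions, so the equation is dimensionally consistent.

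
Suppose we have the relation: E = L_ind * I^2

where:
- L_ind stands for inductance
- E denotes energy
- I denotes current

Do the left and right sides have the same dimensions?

Yes

L_ind (inductance) has dimensions [I^-2 L^2 M T^-2].
E (energy) has dimensions [L^2 M T^-2].
I (current) has dimensions [I].

Left side: [L^2 M T^-2]
Right side: [L^2 M T^-2]

Both sides have the same dimensions, so the equation is dimensionally consistent.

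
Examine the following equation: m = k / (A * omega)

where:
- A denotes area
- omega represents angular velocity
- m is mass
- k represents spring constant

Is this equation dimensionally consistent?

No

A (area) has dimensions [L^2].
omega (angular velocity) has dimensions [T^-1].
m (mass) has dimensions [M].
k (spring constant) has dimensions [M T^-2].

Left side: [M]
Right side: [L^-2 M T^-1]

The two sides have different dimensions, so the equation is NOT dimensionally consistent.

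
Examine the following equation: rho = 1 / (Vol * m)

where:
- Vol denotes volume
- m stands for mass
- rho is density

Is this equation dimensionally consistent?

No

Vol (volume) has dimensions [L^3].
m (mass) has dimensions [M].
rho (density) has dimensions [L^-3 M].

Left side: [L^-3 M]
Right side: [L^-3 M^-1]

The two sides have different dimensions, so the equation is NOT dimensionally consistent.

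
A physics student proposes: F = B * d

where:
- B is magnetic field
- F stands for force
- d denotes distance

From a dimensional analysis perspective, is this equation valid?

No

B (magnetic field) has dimensions [I^-1 M T^-2].
F (force) has dimensions [L M T^-2].
d (distance) has dimensions [L].

Left side: [L M T^-2]
Right side: [I^-1 L M T^-2]

The two sides have different dimensions, so the equation is NOT dimensionally consistent.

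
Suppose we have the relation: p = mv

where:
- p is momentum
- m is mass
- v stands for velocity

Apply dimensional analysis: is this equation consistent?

Yes

p (momentum) has dimensions [L M T^-1].
m (mass) has dimensions [M].
v (velocity) has dimensions [L T^-1].

Left side: [L M T^-1]
Right side: [L M T^-1]

Both sides have the same dimensions, so the equation is dimensionally consistent.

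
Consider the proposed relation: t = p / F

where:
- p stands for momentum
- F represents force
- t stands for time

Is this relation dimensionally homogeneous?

Yes

p (momentum) has dimensions [L M T^-1].
F (force) has dimensions [L M T^-2].
t (time) has dimensions [T].

Left side: [T]
Right side: [T]

Both sides have the same dimensions, so the equation is dimensionally consistent.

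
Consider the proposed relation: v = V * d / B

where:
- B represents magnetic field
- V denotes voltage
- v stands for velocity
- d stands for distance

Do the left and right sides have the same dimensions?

No

B (magnetic field) has dimensions [I^-1 M T^-2].
V (voltage) has dimensions [I^-1 L^2 M T^-3].
v (velocity) has dimensions [L T^-1].
d (distance) has dimensions [L].

Left side: [L T^-1]
Right side: [L^3 T^-1]

The two sides have different dimensions, so the equation is NOT dimensionally consistent.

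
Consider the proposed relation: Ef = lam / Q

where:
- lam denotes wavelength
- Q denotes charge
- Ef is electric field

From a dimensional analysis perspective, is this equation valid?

No

lam (wavelength) has dimensions [L].
Q (charge) has dimensions [I T].
Ef (electric field) has dimensions [I^-1 L M T^-3].

Left side: [I^-1 L M T^-3]
Right side: [I^-1 L T^-1]

The two sides have different dimensions, so the equation is NOT dimensionally consistent.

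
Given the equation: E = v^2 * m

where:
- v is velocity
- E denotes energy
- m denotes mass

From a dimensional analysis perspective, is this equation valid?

Yes

v (velocity) has dimensions [L T^-1].
E (energy) has dimensions [L^2 M T^-2].
m (mass) has dimensions [M].

Left side: [L^2 M T^-2]
Right side: [L^2 M T^-2]

Both sides have the same dimensions, so the equation is dimensionally consistent.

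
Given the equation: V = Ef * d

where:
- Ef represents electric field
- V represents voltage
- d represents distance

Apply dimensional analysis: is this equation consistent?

Yes

Ef (electric field) has dimensions [I^-1 L M T^-3].
V (voltage) has dimensions [I^-1 L^2 M T^-3].
d (distance) has dimensions [L].

Left side: [I^-1 L^2 M T^-3]
Right side: [I^-1 L^2 M T^-3]

Both sides have the same dimensions, so the equation is dimensionally consistent.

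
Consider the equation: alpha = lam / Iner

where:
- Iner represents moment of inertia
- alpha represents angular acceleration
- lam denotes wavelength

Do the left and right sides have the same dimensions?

No

Iner (moment of inertia) has dimensions [L^2 M].
alpha (angular acceleration) has dimensions [T^-2].
lam (wavelength) has dimensions [L].

Left side: [T^-2]
Right side: [L^-1 M^-1]

The two sides have different dimensions, so the equation is NOT dimensionally consistent.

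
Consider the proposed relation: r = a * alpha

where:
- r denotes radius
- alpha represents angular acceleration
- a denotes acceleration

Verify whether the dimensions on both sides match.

No

r (radius) has dimensions [L].
alpha (angular acceleration) has dimensions [T^-2].
a (acceleration) has dimensions [L T^-2].

Left side: [L]
Right side: [L T^-4]

The two sides have different dimensions, so the equation is NOT dimensionally consistent.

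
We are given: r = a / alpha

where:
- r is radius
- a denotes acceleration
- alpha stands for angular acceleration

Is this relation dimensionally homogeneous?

Yes

r (radius) has dimensions [L].
a (acceleration) has dimensions [L T^-2].
alpha (angular acceleration) has dimensions [T^-2].

Left side: [L]
Right side: [L]

Both sides have the same dimensions, so the equation is dimensionally consistent.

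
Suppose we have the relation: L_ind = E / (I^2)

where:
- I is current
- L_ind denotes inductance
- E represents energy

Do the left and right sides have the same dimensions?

Yes

I (current) has dimensions [I].
L_ind (inductance) has dimensions [I^-2 L^2 M T^-2].
E (energy) has dimensions [L^2 M T^-2].

Left side: [I^-2 L^2 M T^-2]
Right side: [I^-2 L^2 M T^-2]

Both sides have the same dimensions, so the equation is dimensionally consistent.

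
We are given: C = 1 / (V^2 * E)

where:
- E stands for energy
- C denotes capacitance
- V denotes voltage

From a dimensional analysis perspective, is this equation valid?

No

E (energy) has dimensions [L^2 M T^-2].
C (capacitance) has dimensions [I^2 L^-2 M^-1 T^4].
V (voltage) has dimensions [I^-1 L^2 M T^-3].

Left side: [I^2 L^-2 M^-1 T^4]
Right side: [I^2 L^-6 M^-3 T^8]

The two sides have different dimensions, so the equation is NOT dimensionally consistent.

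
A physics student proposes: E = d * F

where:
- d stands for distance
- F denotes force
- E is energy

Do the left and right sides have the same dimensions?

Yes

d (distance) has dimensions [L].
F (force) has dimensions [L M T^-2].
E (energy) has dimensions [L^2 M T^-2].

Left side: [L^2 M T^-2]
Right side: [L^2 M T^-2]

Both sides have the same dimensions, so the equation is dimensionally consistent.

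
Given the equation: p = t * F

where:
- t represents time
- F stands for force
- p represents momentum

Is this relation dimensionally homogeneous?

Yes

t (time) has dimensions [T].
F (force) has dimensions [L M T^-2].
p (momentum) has dimensions [L M T^-1].

Left side: [L M T^-1]
Right side: [L M T^-1]

Both sides have the same dimensions, so the equation is dimensionally consistent.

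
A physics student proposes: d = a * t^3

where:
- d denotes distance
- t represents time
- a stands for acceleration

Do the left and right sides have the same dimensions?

No

d (distance) has dimensions [L].
t (time) has dimensions [T].
a (acceleration) has dimensions [L T^-2].

Left side: [L]
Right side: [L T]

The two sides have different dimensions, so the equation is NOT dimensionally consistent.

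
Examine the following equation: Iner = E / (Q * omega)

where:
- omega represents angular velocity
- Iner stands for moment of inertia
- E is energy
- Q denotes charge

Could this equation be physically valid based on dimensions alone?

No

omega (angular velocity) has dimensions [T^-1].
Iner (moment of inertia) has dimensions [L^2 M].
E (energy) has dimensions [L^2 M T^-2].
Q (charge) has dimensions [I T].

Left side: [L^2 M]
Right side: [I^-1 L^2 M T^-2]

The two sides have different dimensions, so the equation is NOT dimensionally consistent.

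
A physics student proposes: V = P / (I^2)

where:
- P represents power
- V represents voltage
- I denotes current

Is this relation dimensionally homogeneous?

No

P (power) has dimensions [L^2 M T^-3].
V (voltage) has dimensions [I^-1 L^2 M T^-3].
I (current) has dimensions [I].

Left side: [I^-1 L^2 M T^-3]
Right side: [I^-2 L^2 M T^-3]

The two sides have different dimensions, so the equation is NOT dimensionally consistent.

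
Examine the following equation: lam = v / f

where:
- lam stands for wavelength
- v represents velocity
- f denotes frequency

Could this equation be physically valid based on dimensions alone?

Yes

lam (wavelength) has dimensions [L].
v (velocity) has dimensions [L T^-1].
f (frequency) has dimensions [T^-1].

Left side: [L]
Right side: [L]

Both sides have the same dimensions, so the equation is dimensionally consistent.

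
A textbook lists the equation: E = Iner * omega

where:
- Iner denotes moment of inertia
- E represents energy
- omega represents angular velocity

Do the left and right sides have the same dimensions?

No

Iner (moment of inertia) has dimensions [L^2 M].
E (energy) has dimensions [L^2 M T^-2].
omega (angular velocity) has dimensions [T^-1].

Left side: [L^2 M T^-2]
Right side: [L^2 M T^-1]

The two sides have different dimensions, so the equation is NOT dimensionally consistent.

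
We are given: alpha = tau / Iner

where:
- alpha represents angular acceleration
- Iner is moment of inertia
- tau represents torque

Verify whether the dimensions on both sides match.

Yes

alpha (angular acceleration) has dimensions [T^-2].
Iner (moment of inertia) has dimensions [L^2 M].
tau (torque) has dimensions [L^2 M T^-2].

Left side: [T^-2]
Right side: [T^-2]

Both sides have the same dimensions, so the equation is dimensionally consistent.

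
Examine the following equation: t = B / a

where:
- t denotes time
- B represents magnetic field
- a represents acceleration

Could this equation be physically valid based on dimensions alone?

No

t (time) has dimensions [T].
B (magnetic field) has dimensions [I^-1 M T^-2].
a (acceleration) has dimensions [L T^-2].

Left side: [T]
Right side: [I^-1 L^-1 M]

The two sides have different dimensions, so the equation is NOT dimensionally consistent.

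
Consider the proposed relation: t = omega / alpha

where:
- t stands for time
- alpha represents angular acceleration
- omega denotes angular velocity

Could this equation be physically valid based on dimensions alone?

Yes

t (time) has dimensions [T].
alpha (angular acceleration) has dimensions [T^-2].
omega (angular velocity) has dimensions [T^-1].

Left side: [T]
Right side: [T]

Both sides have the same dimensions, so the equation is dimensionally consistent.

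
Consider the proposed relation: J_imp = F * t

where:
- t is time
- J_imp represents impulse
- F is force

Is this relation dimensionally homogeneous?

Yes

t (time) has dimensions [T].
J_imp (impulse) has dimensions [L M T^-1].
F (force) has dimensions [L M T^-2].

Left side: [L M T^-1]
Right side: [L M T^-1]

Both sides have the same dimensions, so the equation is dimensionally consistent.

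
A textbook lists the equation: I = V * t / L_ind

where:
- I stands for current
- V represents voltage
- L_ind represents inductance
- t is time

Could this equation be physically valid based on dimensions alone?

Yes

I (current) has dimensions [I].
V (voltage) has dimensions [I^-1 L^2 M T^-3].
L_ind (inductance) has dimensions [I^-2 L^2 M T^-2].
t (time) has dimensions [T].

Left side: [I]
Right side: [I]

Both sides have the same dimensions, so the equation is dimensionally consistent.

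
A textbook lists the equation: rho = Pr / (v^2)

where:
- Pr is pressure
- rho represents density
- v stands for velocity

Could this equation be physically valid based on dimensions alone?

Yes

Pr (pressure) has dimensions [L^-1 M T^-2].
rho (density) has dimensions [L^-3 M].
v (velocity) has dimensions [L T^-1].

Left side: [L^-3 M]
Right side: [L^-3 M]

Both sides have the same dimensions, so the equation is dimensionally consistent.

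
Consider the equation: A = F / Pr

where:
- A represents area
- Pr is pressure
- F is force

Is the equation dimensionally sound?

Yes

A (area) has dimensions [L^2].
Pr (pressure) has dimensions [L^-1 M T^-2].
F (force) has dimensions [L M T^-2].

Left side: [L^2]
Right side: [L^2]

Both sides have the same dimensions, so the equation is dimensionally consistent.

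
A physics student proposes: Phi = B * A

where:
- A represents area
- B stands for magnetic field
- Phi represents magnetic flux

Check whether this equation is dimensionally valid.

Yes

A (area) has dimensions [L^2].
B (magnetic field) has dimensions [I^-1 M T^-2].
Phi (magnetic flux) has dimensions [I^-1 L^2 M T^-2].

Left side: [I^-1 L^2 M T^-2]
Right side: [I^-1 L^2 M T^-2]

Both sides have the same dimensions, so the equation is dimensionally consistent.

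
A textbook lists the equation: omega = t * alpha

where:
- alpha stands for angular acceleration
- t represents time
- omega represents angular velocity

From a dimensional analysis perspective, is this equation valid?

Yes

alpha (angular acceleration) has dimensions [T^-2].
t (time) has dimensions [T].
omega (angular velocity) has dimensions [T^-1].

Left side: [T^-1]
Right side: [T^-1]

Both sides have the same dimensions, so the equation is dimensionally consistent.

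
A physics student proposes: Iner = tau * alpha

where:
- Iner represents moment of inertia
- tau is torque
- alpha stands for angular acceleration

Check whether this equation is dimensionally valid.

No

Iner (moment of inertia) has dimensions [L^2 M].
tau (torque) has dimensions [L^2 M T^-2].
alpha (angular acceleration) has dimensions [T^-2].

Left side: [L^2 M]
Right side: [L^2 M T^-4]

The two sides have different dimensions, so the equation is NOT dimensionally consistent.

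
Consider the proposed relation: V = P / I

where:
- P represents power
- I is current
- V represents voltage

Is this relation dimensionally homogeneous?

Yes

P (power) has dimensions [L^2 M T^-3].
I (current) has dimensions [I].
V (voltage) has dimensions [I^-1 L^2 M T^-3].

Left side: [I^-1 L^2 M T^-3]
Right side: [I^-1 L^2 M T^-3]

Both sides have the same dimensions, so the equation is dimensionally consistent.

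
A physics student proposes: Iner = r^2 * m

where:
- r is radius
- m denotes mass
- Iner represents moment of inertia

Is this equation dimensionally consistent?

Yes

r (radius) has dimensions [L].
m (mass) has dimensions [M].
Iner (moment of inertia) has dimensions [L^2 M].

Left side: [L^2 M]
Right side: [L^2 M]

Both sides have the same dimensions, so the equation is dimensionally consistent.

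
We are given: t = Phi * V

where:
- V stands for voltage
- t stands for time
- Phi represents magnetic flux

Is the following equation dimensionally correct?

No

V (voltage) has dimensions [I^-1 L^2 M T^-3].
t (time) has dimensions [T].
Phi (magnetic flux) has dimensions [I^-1 L^2 M T^-2].

Left side: [T]
Right side: [I^-2 L^4 M^2 T^-5]

The two sides have different dimensions, so the equation is NOT dimensionally consistent.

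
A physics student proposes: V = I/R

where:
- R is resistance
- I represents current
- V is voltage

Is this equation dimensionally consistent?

No

R (resistance) has dimensions [I^-2 L^2 M T^-3].
I (current) has dimensions [I].
V (voltage) has dimensions [I^-1 L^2 M T^-3].

Left side: [I^-1 L^2 M T^-3]
Right side: [I^3 L^-2 M^-1 T^3]

The two sides have different dimensions, so the equation is NOT dimensionally consistent.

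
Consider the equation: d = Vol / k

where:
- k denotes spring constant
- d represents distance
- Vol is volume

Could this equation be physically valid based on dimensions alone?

No

k (spring constant) has dimensions [M T^-2].
d (distance) has dimensions [L].
Vol (volume) has dimensions [L^3].

Left side: [L]
Right side: [L^3 M^-1 T^2]

The two sides have different dimensions, so the equation is NOT dimensionally consistent.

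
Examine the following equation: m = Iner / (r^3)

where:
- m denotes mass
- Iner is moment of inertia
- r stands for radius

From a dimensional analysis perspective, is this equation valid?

No

m (mass) has dimensions [M].
Iner (moment of inertia) has dimensions [L^2 M].
r (radius) has dimensions [L].

Left side: [M]
Right side: [L^-1 M]

The two sides have different dimensions, so the equation is NOT dimensionally consistent.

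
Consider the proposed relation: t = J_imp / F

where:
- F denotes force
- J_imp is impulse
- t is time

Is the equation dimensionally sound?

Yes

F (force) has dimensions [L M T^-2].
J_imp (impulse) has dimensions [L M T^-1].
t (time) has dimensions [T].

Left side: [T]
Right side: [T]

Both sides have the same dimensions, so the equation is dimensionally consistent.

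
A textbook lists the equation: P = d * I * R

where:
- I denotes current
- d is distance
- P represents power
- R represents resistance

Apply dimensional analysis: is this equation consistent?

No

I (current) has dimensions [I].
d (distance) has dimensions [L].
P (power) has dimensions [L^2 M T^-3].
R (resistance) has dimensions [I^-2 L^2 M T^-3].

Left side: [L^2 M T^-3]
Right side: [I^-1 L^3 M T^-3]

The two sides have different dimensions, so the equation is NOT dimensionally consistent.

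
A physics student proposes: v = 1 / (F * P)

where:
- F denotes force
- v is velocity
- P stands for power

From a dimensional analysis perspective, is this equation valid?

No

F (force) has dimensions [L M T^-2].
v (velocity) has dimensions [L T^-1].
P (power) has dimensions [L^2 M T^-3].

Left side: [L T^-1]
Right side: [L^-3 M^-2 T^5]

The two sides have different dimensions, so the equation is NOT dimensionally consistent.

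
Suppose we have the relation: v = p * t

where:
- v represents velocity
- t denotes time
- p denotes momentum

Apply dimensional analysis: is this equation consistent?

No

v (velocity) has dimensions [L T^-1].
t (time) has dimensions [T].
p (momentum) has dimensions [L M T^-1].

Left side: [L T^-1]
Right side: [L M]

The two sides have different dimensions, so the equation is NOT dimensionally consistent.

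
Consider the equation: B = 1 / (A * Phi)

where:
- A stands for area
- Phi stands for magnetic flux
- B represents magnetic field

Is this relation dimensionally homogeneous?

No

A (area) has dimensions [L^2].
Phi (magnetic flux) has dimensions [I^-1 L^2 M T^-2].
B (magnetic field) has dimensions [I^-1 M T^-2].

Left side: [I^-1 M T^-2]
Right side: [I L^-4 M^-1 T^2]

The two sides have different dimensions, so the equation is NOT dimensionally consistent.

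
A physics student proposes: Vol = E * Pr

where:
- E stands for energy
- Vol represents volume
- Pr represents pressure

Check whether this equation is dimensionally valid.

No

E (energy) has dimensions [L^2 M T^-2].
Vol (volume) has dimensions [L^3].
Pr (pressure) has dimensions [L^-1 M T^-2].

Left side: [L^3]
Right side: [L M^2 T^-4]

The two sides have different dimensions, so the equation is NOT dimensionally consistent.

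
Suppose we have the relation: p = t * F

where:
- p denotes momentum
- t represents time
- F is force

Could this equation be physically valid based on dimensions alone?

Yes

p (momentum) has dimensions [L M T^-1].
t (time) has dimensions [T].
F (force) has dimensions [L M T^-2].

Left side: [L M T^-1]
Right side: [L M T^-1]

Both sides have the same dimensions, so the equation is dimensionally consistent.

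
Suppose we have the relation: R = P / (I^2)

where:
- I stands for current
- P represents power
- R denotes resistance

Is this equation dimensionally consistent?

Yes

I (current) has dimensions [I].
P (power) has dimensions [L^2 M T^-3].
R (resistance) has dimensions [I^-2 L^2 M T^-3].

Left side: [I^-2 L^2 M T^-3]
Right side: [I^-2 L^2 M T^-3]

Both sides have the same dimensions, so the equation is dimensionally consistent.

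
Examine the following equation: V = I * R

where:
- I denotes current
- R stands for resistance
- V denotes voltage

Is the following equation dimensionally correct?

Yes

I (current) has dimensions [I].
R (resistance) has dimensions [I^-2 L^2 M T^-3].
V (voltage) has dimensions [I^-1 L^2 M T^-3].

Left side: [I^-1 L^2 M T^-3]
Right side: [I^-1 L^2 M T^-3]

Both sides have the same dimensions, so the equation is dimensionally consistent.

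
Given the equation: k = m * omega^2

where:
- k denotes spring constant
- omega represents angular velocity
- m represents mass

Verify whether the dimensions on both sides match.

Yes

k (spring constant) has dimensions [M T^-2].
omega (angular velocity) has dimensions [T^-1].
m (mass) has dimensions [M].

Left side: [M T^-2]
Right side: [M T^-2]

Both sides have the same dimensions, so the equation is dimensionally consistent.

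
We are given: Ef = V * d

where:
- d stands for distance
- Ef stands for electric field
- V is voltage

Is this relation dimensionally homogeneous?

No

d (distance) has dimensions [L].
Ef (electric field) has dimensions [I^-1 L M T^-3].
V (voltage) has dimensions [I^-1 L^2 M T^-3].

Left side: [I^-1 L M T^-3]
Right side: [I^-1 L^3 M T^-3]

The two sides have different dimensions, so the equation is NOT dimensionally consistent.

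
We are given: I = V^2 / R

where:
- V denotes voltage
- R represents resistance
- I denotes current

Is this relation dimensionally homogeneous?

No

V (voltage) has dimensions [I^-1 L^2 M T^-3].
R (resistance) has dimensions [I^-2 L^2 M T^-3].
I (current) has dimensions [I].

Left side: [I]
Right side: [L^2 M T^-3]

The two sides have different dimensions, so the equation is NOT dimensionally consistent.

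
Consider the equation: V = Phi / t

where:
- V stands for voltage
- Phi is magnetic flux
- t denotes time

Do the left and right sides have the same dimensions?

Yes

V (voltage) has dimensions [I^-1 L^2 M T^-3].
Phi (magnetic flux) has dimensions [I^-1 L^2 M T^-2].
t (time) has dimensions [T].

Left side: [I^-1 L^2 M T^-3]
Right side: [I^-1 L^2 M T^-3]

Both sides have the same dimensions, so the equation is dimensionally consistent.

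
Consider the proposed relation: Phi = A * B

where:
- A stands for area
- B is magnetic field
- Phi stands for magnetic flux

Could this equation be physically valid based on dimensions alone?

Yes

A (area) has dimensions [L^2].
B (magnetic field) has dimensions [I^-1 M T^-2].
Phi (magnetic flux) has dimensions [I^-1 L^2 M T^-2].

Left side: [I^-1 L^2 M T^-2]
Right side: [I^-1 L^2 M T^-2]

Both sides have the same dimensions, so the equation is dimensionally consistent.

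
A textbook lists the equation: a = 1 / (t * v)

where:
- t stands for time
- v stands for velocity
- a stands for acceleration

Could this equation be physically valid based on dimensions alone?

No

t (time) has dimensions [T].
v (velocity) has dimensions [L T^-1].
a (acceleration) has dimensions [L T^-2].

Left side: [L T^-2]
Right side: [L^-1]

The two sides have different dimensions, so the equation is NOT dimensionally consistent.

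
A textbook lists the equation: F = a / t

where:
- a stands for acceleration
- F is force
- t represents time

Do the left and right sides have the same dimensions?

No

a (acceleration) has dimensions [L T^-2].
F (force) has dimensions [L M T^-2].
t (time) has dimensions [T].

Left side: [L M T^-2]
Right side: [L T^-3]

The two sides have different dimensions, so the equation is NOT dimensionally consistent.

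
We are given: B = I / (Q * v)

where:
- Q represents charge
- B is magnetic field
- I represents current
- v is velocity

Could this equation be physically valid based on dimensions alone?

No

Q (charge) has dimensions [I T].
B (magnetic field) has dimensions [I^-1 M T^-2].
I (current) has dimensions [I].
v (velocity) has dimensions [L T^-1].

Left side: [I^-1 M T^-2]
Right side: [L^-1]

The two sides have different dimensions, so the equation is NOT dimensionally consistent.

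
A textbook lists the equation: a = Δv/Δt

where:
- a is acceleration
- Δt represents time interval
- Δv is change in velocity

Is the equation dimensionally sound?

Yes

a (acceleration) has dimensions [L T^-2].
Δt (time interval) has dimensions [T].
Δv (change in velocity) has dimensions [L T^-1].

Left side: [L T^-2]
Right side: [L T^-2]

Both sides have the same dimensions, so the equation is dimensionally consistent.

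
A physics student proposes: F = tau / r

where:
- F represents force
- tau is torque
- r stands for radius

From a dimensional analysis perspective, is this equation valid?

Yes

F (force) has dimensions [L M T^-2].
tau (torque) has dimensions [L^2 M T^-2].
r (radius) has dimensions [L].

Left side: [L M T^-2]
Right side: [L M T^-2]

Both sides have the same dimensions, so the equation is dimensionally consistent.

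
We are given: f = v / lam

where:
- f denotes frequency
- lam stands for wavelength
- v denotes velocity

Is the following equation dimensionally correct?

Yes

f (frequency) has dimensions [T^-1].
lam (wavelength) has dimensions [L].
v (velocity) has dimensions [L T^-1].

Left side: [T^-1]
Right side: [T^-1]

Both sides have the same dimensions, so the equation is dimensionally consistent.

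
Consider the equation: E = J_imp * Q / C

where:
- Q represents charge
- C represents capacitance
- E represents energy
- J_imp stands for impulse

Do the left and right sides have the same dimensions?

No

Q (charge) has dimensions [I T].
C (capacitance) has dimensions [I^2 L^-2 M^-1 T^4].
E (energy) has dimensions [L^2 M T^-2].
J_imp (impulse) has dimensions [L M T^-1].

Left side: [L^2 M T^-2]
Right side: [I^-1 L^3 M^2 T^-4]

The two sides have different dimensions, so the equation is NOT dimensionally consistent.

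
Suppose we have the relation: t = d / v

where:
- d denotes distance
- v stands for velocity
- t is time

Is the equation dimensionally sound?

Yes

d (distance) has dimensions [L].
v (velocity) has dimensions [L T^-1].
t (time) has dimensions [T].

Left side: [T]
Right side: [T]

Both sides have the same dimensions, so the equation is dimensionally consistent.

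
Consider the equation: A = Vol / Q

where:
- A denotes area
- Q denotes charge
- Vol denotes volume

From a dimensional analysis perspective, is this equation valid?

No

A (area) has dimensions [L^2].
Q (charge) has dimensions [I T].
Vol (volume) has dimensions [L^3].

Left side: [L^2]
Right side: [I^-1 L^3 T^-1]

The two sides have different dimensions, so the equation is NOT dimensionally consistent.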